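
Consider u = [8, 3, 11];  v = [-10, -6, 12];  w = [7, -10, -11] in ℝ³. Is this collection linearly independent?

linearly independent

The matrix [u|v|w] has determinant 2972.
A nonzero determinant means the columns are linearly independent.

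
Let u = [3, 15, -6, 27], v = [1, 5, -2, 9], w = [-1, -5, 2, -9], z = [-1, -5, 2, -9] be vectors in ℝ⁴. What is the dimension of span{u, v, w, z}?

dim = 1

Row-reduce the 4×4 matrix with these as rows.
There is 1 pivot column, so rank = 1.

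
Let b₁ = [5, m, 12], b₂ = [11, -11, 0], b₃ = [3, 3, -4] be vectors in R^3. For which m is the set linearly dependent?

m = -23

The set is linearly dependent precisely when det[b₁; b₂; b₃] = 0.
The determinant works out to 44*m + 1012.
Solving 44*m + 1012 = 0 yields m = -23.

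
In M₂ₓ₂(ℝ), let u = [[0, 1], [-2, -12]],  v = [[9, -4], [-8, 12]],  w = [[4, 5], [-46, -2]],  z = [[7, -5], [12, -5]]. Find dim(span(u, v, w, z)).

dim = 3

Pass to coordinate vectors with respect to the basis {E₁₁, E₁₂, E₂₁, E₂₂}.
Apply Gaussian elimination to the matrix whose rows are u, v, w, z.
There are 3 pivot columns, so rank = 3.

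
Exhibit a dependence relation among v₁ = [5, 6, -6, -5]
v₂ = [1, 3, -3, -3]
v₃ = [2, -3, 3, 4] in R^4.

v₁ - 3v₂ - v₃ = 0

Write the vectors as columns of a matrix and find a nonzero vector in its null space.
A generator of the null space is (1, -3, -1).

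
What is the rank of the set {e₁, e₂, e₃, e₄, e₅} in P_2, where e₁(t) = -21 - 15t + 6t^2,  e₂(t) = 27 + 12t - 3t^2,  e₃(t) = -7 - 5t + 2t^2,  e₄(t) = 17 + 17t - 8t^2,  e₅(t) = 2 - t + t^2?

Use coordinates relative to {1, t, t^2}.
Form the matrix with e₁, e₂, e₃, e₄, e₅ as columns and reduce.
The echelon form has 2 nonzero rows, so the rank is 2.
(With 5 elements in a 3-dimensional space the rank is at most 3.)

2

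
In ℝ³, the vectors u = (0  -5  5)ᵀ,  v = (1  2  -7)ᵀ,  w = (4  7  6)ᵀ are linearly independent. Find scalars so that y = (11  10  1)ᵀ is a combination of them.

Write y = α₁u + … + α₃w and equate components.
The system has the unique solution (α₁, α₂, α₃) = (2, 3, 2).

y = 2u + 3v + 2w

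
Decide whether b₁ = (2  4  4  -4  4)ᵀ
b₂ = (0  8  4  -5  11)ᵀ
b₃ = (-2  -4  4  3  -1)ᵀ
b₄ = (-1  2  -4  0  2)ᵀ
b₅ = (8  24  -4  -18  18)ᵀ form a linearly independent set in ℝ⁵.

linearly dependent

Place the vectors as rows of a 5×5 matrix and reduce to echelon form.
The reduction yields 3 nonzero rows, so the rank is 3.
Since rank 3 < 5, the set is linearly dependent.
Indeed 2b₁ - b₂ + b₃ + 2b₄ = 0.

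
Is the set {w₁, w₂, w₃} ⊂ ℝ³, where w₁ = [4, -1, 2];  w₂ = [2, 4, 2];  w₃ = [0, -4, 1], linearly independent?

The matrix [w₁|w₂|w₃] has determinant 34.
A nonzero determinant means the columns are linearly independent.

linearly independent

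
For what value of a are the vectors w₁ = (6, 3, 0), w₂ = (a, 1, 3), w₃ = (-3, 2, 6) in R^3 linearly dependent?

Place the vectors as rows of a 3×3 matrix; dependence ⇔ determinant zero.
Cofactor expansion gives det = -18*a - 27.
Solving -18*a - 27 = 0 yields a = -3/2.

a = -3/2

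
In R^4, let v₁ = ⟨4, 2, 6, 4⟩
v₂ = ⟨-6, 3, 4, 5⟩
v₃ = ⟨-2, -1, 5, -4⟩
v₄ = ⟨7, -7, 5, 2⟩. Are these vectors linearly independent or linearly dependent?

The matrix [v₁|v₂|v₃|v₄] has determinant 3564.
A nonzero determinant means the columns are linearly independent.

linearly independent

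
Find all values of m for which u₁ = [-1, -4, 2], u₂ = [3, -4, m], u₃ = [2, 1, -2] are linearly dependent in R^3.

The set is linearly dependent precisely when det[u₁; u₂; u₃] = 0.
Cofactor expansion gives det = -7*m - 10.
This vanishes exactly when m = -10/7.

m = -10/7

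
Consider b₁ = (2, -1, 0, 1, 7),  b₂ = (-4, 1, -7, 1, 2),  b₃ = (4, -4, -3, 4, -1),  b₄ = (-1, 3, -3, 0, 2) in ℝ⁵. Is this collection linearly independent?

linearly independent

Row-reduce the matrix whose columns are b₁, b₂, b₃, b₄.
The reduction yields 4 nonzero rows, so the rank is 4.
Since rank = 4 (the number of vectors), the set is linearly independent.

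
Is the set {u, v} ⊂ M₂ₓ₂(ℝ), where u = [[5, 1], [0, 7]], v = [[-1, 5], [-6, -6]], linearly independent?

Take coordinates with respect to the standard basis {E₁₁, E₁₂, E₂₁, E₂₂}.
Place the vectors as rows of a 2×4 matrix and reduce to echelon form.
The reduction yields 2 nonzero rows, so the rank is 2.
Since rank = 2 (the number of vectors), the set is linearly independent.

linearly independent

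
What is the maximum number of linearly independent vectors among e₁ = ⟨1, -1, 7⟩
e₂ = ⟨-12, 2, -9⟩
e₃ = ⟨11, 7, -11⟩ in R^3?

3

Apply Gaussian elimination to the matrix whose rows are e₁, e₂, e₃.
Reduction leaves 3 leading entries, giving rank 3.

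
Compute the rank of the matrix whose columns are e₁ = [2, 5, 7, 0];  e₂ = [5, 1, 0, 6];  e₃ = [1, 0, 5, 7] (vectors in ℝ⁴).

3

Form the matrix with e₁, e₂, e₃ as columns and reduce.
Reduction leaves 3 leading entries, giving rank 3.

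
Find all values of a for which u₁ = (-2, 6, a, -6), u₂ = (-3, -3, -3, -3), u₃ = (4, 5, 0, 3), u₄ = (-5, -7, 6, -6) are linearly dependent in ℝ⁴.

Place the vectors as rows of a 4×4 matrix; dependence ⇔ determinant zero.
The determinant works out to 9*a + 342.
Setting this to zero gives a = -38.

a = -38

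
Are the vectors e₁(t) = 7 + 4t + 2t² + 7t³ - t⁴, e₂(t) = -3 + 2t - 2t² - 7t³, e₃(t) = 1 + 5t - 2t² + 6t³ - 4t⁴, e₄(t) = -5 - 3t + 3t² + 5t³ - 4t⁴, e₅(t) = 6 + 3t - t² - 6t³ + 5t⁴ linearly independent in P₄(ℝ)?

linearly independent

Write each element as a coordinate vector in ℝ⁵ using {1, t, …, t⁴}.
Form the 5×5 matrix with these as columns; its determinant is -690.
A nonzero determinant means the columns are linearly independent.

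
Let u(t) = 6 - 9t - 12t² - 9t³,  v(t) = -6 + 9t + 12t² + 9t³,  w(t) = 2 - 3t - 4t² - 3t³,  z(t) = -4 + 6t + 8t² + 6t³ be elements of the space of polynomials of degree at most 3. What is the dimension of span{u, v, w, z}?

dim = 1

Pass to coordinate vectors with respect to the basis {1, t, …, t³}.
Row-reduce the 4×4 matrix with these as rows.
The echelon form has 1 nonzero row, so the rank is 1.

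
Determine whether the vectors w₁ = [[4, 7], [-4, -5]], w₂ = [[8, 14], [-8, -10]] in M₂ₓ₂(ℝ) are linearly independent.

Take coordinates with respect to the standard basis {E₁₁, E₁₂, E₂₁, E₂₂}.
Row-reduce the matrix whose columns are w₁, w₂.
The reduction yields 1 nonzero row, so the rank is 1.
Since rank 1 < 2, the set is linearly dependent.
Indeed 2w₁ - w₂ = 0.

linearly dependent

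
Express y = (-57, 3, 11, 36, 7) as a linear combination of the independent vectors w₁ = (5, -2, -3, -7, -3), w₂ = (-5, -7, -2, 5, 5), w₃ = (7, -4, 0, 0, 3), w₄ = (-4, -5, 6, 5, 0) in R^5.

y = -3w₁ + 2w₂ - 4w₃ + w₄

Write y = α₁w₁ + … + α₄w₄ and equate components.
Row-reducing the augmented matrix gives the unique coefficients (α₁, …, α₄) = (-3, 2, -4, 1).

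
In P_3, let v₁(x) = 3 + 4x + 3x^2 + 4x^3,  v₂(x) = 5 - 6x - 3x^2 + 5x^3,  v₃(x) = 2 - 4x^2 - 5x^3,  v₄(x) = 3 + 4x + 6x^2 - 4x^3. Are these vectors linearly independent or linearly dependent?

Write each element as a coordinate vector in ℝ⁴ using {1, x, …, x^3}.
Row-reduce the matrix whose columns are v₁, v₂, v₃, v₄.
The reduction yields 4 nonzero rows, so the rank is 4.
Since rank = 4 (the number of vectors), the set is linearly independent.

linearly independent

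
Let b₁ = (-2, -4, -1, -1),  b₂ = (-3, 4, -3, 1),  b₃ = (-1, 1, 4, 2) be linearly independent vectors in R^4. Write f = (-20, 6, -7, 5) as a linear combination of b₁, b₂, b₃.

Since b₁, b₂, b₃ are independent, the coefficients expressing f are uniquely determined by a linear system.
Row-reducing the augmented matrix gives the unique coefficients (a₁, a₂, a₃) = (3, 4, 2).

f = 3b₁ + 4b₂ + 2b₃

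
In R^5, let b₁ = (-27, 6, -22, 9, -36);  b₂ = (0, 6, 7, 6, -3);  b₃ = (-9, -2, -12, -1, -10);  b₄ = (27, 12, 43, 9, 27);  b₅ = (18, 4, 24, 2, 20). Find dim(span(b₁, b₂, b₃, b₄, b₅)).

Put the 5×5 matrix [b₁|b₂|b₃|b₄|b₅] into echelon form.
There are 2 pivot columns, so rank = 2.

dim = 2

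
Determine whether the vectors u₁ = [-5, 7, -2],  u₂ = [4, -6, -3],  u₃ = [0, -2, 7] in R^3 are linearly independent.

linearly independent

The matrix [u₁|u₂|u₃] has determinant 60.
A nonzero determinant means the columns are linearly independent.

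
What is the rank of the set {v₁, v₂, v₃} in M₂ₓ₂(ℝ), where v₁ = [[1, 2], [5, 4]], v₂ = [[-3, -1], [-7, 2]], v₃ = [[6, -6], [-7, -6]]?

Pass to coordinate vectors with respect to the basis {E₁₁, E₁₂, E₂₁, E₂₂}.
Form the matrix with v₁, v₂, v₃ as columns and reduce.
The echelon form has 3 nonzero rows, so the rank is 3.

rank 3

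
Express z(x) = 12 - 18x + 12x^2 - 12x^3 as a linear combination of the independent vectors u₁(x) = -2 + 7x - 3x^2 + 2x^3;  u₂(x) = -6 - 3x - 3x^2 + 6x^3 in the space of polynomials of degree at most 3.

Identify each element with its coordinate vector in ℝ⁴ via {1, x, …, x^3}.
Solve the system with u₁, u₂ as columns and z as the right-hand side.
Row-reducing the augmented matrix gives the unique coefficients (a₁, a₂) = (-3, -1).

z = -3u₁ - u₂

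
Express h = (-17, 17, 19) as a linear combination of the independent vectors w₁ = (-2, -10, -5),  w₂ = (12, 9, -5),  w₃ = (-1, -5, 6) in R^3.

h = -3w₁ - 2w₂ - w₃

Solve the system with w₁, w₂, w₃ as columns and h as the right-hand side.
The system has the unique solution (c₁, c₂, c₃) = (-3, -2, -1).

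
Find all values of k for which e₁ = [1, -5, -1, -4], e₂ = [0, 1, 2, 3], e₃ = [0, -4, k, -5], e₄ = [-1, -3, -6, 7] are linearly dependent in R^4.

k = -17/3

Place the vectors as rows of a 4×4 matrix; dependence ⇔ determinant zero.
Expanding, det = 27*k + 153.
This vanishes exactly when k = -17/3.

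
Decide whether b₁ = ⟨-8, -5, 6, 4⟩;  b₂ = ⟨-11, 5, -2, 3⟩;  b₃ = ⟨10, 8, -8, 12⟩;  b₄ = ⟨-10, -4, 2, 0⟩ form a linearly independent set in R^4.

linearly independent

Form the 4×4 matrix with these as columns; its determinant is -5436.
A nonzero determinant means the columns are linearly independent.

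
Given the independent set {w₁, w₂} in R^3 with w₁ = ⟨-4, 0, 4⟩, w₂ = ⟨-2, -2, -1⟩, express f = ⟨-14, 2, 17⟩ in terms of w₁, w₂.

f = 4w₁ - w₂

Solve the system with w₁, w₂ as columns and f as the right-hand side.
The system has the unique solution (c₁, c₂) = (4, -1).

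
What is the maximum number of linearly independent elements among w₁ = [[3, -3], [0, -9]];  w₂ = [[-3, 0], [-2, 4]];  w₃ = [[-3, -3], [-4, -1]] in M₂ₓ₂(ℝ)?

Pass to coordinate vectors with respect to the basis {E₁₁, E₁₂, E₂₁, E₂₂}.
Row-reduce the 3×4 matrix with these as rows.
There are 2 pivot columns, so rank = 2.

2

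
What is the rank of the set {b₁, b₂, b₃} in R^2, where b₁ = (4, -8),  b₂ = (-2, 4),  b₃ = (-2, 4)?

Form the matrix with b₁, b₂, b₃ as columns and reduce.
The echelon form has 1 nonzero row, so the rank is 1.
(With 3 elements in a 2-dimensional space the rank is at most 2.)

1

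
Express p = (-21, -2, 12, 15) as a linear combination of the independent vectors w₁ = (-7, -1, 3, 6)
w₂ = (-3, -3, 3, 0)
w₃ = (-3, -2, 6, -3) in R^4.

p = 3w₁ - w₂ + w₃

Set up the augmented matrix [w₁ | w₂ | w₃ | p] and row-reduce.
Back-substitution yields (α₁, α₂, α₃) = (3, -1, 1).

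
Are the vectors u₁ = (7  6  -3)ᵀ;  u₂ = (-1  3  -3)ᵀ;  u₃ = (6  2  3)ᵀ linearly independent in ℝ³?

linearly independent

Form the 3×3 matrix with these as columns; its determinant is 75.
A nonzero determinant means the columns are linearly independent.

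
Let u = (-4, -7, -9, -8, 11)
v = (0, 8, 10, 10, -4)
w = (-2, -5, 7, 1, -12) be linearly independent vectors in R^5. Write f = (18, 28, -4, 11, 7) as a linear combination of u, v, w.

Solve the system with u, v, w as columns and f as the right-hand side.
The system has the unique solution (α₁, α₂, α₃) = (-3, -1, -3).

f = -3u - v - 3w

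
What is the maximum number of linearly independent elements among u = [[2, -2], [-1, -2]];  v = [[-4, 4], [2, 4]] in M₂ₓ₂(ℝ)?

Use coordinates relative to {E₁₁, E₁₂, E₂₁, E₂₂}.
Row-reduce the 2×4 matrix with these as rows.
There is 1 pivot column, so rank = 1.

1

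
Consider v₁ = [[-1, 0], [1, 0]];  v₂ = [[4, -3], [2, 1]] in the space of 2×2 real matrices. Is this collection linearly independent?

Take coordinates with respect to the standard basis {E₁₁, E₁₂, E₂₁, E₂₂}.
Row-reduce the matrix whose columns are v₁, v₂.
The reduction yields 2 nonzero rows, so the rank is 2.
Since rank = 2 (the number of vectors), the set is linearly independent.

linearly independent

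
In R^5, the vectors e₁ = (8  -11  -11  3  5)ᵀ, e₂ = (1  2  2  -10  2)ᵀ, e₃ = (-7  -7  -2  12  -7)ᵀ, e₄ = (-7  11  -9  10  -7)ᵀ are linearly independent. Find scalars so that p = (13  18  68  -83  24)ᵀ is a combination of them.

Since e₁, e₂, e₃, e₄ are independent, the coefficients expressing p are uniquely determined by a linear system.
The system has the unique solution (c₁, …, c₄) = (-3, 2, -2, -3).

p = -3e₁ + 2e₂ - 2e₃ - 3e₄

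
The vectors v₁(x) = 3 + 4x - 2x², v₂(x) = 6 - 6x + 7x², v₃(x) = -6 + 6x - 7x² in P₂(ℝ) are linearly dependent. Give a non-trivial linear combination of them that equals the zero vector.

v₂ + v₃ = 0

Write each element as a vector in ℝ³ using {1, x, x²}.
Write the vectors as columns of a matrix and find a nonzero vector in its null space.
The free variable yields coefficients (0, 1, 1) (any nonzero multiple also works).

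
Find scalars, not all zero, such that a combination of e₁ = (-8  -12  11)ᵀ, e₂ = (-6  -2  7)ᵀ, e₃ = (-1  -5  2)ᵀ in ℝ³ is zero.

Solve the homogeneous system with e₁, e₂, e₃ as columns by row-reducing the coefficient matrix.
One solution (up to scaling) is (1, -1, -2).

e₁ - e₂ - 2e₃ = 0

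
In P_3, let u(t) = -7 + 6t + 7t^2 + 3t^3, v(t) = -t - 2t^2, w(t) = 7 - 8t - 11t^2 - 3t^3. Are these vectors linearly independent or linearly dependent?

Write each element as a coordinate vector in ℝ⁴ using {1, t, …, t^3}.
Place the vectors as rows of a 3×4 matrix and reduce to echelon form.
The reduction yields 2 nonzero rows, so the rank is 2.
Since rank 2 < 3, the set is linearly dependent.
Indeed u - 2v + w = 0.

linearly dependent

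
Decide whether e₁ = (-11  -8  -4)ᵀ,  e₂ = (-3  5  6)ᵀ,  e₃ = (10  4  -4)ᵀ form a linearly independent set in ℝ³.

The matrix [e₁|e₂|e₃] has determinant 348.
A nonzero determinant means the columns are linearly independent.

linearly independent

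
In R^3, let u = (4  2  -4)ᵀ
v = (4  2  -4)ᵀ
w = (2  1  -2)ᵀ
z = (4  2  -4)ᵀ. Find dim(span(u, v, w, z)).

1

Put the 3×4 matrix [u|v|w|z] into echelon form.
There is 1 pivot column, so rank = 1.
(With 4 elements in a 3-dimensional space the rank is at most 3.)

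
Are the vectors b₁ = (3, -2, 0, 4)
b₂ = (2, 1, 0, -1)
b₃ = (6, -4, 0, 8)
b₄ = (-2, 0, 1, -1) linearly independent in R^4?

One vector is a scalar multiple of another, so the set is dependent.

linearly dependent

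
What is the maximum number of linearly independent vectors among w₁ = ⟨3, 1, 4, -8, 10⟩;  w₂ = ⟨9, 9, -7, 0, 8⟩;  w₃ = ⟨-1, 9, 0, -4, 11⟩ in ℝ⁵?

Form the matrix with w₁, w₂, w₃ as columns and reduce.
The echelon form has 3 nonzero rows, so the rank is 3.

3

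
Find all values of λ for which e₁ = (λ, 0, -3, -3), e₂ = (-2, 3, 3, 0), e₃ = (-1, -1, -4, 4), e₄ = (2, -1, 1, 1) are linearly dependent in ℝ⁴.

Dependence holds iff the 4×4 matrix [e₁ e₂ e₃ e₄] is singular.
The determinant works out to -33*λ - 69.
Setting this to zero gives λ = -23/11.

λ = -23/11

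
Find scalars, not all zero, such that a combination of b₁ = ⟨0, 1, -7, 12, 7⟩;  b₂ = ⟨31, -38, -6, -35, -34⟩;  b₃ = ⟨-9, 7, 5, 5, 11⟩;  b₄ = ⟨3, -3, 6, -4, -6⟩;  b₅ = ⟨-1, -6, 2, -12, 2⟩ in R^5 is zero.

Row-reduce the matrix with b₁, b₂, b₃, b₄, b₅ as columns; the null space gives the coefficients.
A generator of the null space is (1, -1, -3, 2, 2).

b₁ - b₂ - 3b₃ + 2b₄ + 2b₅ = 0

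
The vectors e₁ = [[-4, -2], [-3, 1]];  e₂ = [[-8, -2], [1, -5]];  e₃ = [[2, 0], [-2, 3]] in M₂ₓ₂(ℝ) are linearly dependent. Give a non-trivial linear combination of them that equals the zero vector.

Pass to coordinate vectors relative to the basis {E₁₁, E₁₂, E₂₁, E₂₂}.
Solve the homogeneous system with e₁, e₂, e₃ as columns by row-reducing the coefficient matrix.
A generator of the null space is (1, -1, -2).

e₁ - e₂ - 2e₃ = 0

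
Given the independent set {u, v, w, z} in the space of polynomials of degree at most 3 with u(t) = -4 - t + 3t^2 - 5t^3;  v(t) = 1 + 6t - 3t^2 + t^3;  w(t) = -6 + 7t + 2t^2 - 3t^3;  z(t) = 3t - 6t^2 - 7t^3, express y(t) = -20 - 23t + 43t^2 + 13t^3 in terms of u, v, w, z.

Work in coordinates with respect to the standard basis {1, t, …, t^3}.
Since u, v, w, z are independent, the coefficients expressing y are uniquely determined by a linear system.
The system has the unique solution (α₁, …, α₄) = (1, -4, 2, -4).

y = u - 4v + 2w - 4z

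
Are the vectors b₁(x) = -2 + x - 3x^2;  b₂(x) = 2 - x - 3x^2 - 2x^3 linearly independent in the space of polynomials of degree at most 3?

Take coordinates with respect to the standard basis {1, x, …, x^3}.
Place the vectors as rows of a 2×4 matrix and reduce to echelon form.
The reduction yields 2 nonzero rows, so the rank is 2.
Since rank = 2 (the number of vectors), the set is linearly independent.

linearly independent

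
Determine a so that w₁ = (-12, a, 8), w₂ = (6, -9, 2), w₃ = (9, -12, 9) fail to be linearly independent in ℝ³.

a = 21

The vectors are dependent exactly when the determinant of the matrix with rows w₁, w₂, w₃ vanishes.
Expanding, det = 756 - 36*a.
Solving 756 - 36*a = 0 yields a = 21.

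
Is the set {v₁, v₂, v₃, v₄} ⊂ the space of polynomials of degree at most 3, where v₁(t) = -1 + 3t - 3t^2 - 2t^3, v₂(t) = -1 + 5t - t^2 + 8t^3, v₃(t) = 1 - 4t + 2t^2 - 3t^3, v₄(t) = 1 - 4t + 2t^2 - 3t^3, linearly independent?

linearly dependent

Take coordinates with respect to the standard basis {1, t, …, t^3}.
Two of the vectors are equal, giving an immediate dependence.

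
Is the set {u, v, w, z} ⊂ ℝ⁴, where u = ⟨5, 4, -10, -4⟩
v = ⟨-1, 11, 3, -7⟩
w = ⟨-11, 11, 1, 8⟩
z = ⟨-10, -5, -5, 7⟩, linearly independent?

linearly independent

The matrix [u|v|w|z] has determinant 16994.
A nonzero determinant means the columns are linearly independent.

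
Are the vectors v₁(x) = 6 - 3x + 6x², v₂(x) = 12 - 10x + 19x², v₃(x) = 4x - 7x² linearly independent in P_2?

Write each element as a coordinate vector in ℝ³ using {1, x, x²}.
Row-reduce the matrix whose columns are v₁, v₂, v₃.
The reduction yields 2 nonzero rows, so the rank is 2.
Since rank 2 < 3, the set is linearly dependent.
Indeed 2v₁ - v₂ - v₃ = 0.

linearly dependent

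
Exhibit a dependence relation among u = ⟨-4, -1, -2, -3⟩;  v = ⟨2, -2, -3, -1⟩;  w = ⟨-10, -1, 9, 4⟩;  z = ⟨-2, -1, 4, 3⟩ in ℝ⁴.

Write the vectors as columns of a matrix and find a nonzero vector in its null space.
One solution (up to scaling) is (1, -1, -1, 2).

u - v - w + 2z = 0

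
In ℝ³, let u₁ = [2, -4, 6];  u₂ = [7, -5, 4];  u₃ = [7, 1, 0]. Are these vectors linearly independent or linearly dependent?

linearly independent

Row-reduce the matrix whose columns are u₁, u₂, u₃.
The reduction yields 3 nonzero rows, so the rank is 3.
Since rank = 3 (the number of vectors), the set is linearly independent.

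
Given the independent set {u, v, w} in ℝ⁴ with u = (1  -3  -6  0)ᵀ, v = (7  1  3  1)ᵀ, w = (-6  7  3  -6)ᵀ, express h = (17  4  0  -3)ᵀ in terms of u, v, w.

h = 2u + 3v + w

Write h = α₁u + … + α₃w and equate components.
The system has the unique solution (α₁, α₂, α₃) = (2, 3, 1).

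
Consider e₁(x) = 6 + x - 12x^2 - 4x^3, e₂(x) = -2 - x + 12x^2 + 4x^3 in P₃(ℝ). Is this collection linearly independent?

Take coordinates with respect to the standard basis {1, x, …, x^3}.
Place the vectors as rows of a 2×4 matrix and reduce to echelon form.
The reduction yields 2 nonzero rows, so the rank is 2.
Since rank = 2 (the number of vectors), the set is linearly independent.

linearly independent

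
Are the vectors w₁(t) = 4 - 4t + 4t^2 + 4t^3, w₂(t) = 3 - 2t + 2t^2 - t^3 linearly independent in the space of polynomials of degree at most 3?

Write each element as a coordinate vector in ℝ⁴ using {1, t, …, t^3}.
Place the vectors as rows of a 2×4 matrix and reduce to echelon form.
The reduction yields 2 nonzero rows, so the rank is 2.
Since rank = 2 (the number of vectors), the set is linearly independent.

linearly independent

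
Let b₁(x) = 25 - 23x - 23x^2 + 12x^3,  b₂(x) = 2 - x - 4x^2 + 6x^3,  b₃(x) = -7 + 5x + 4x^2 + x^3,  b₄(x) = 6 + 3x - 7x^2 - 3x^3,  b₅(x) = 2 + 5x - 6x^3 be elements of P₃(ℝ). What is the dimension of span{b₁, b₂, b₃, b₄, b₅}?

dim = 4

Represent each element by its coordinate vector in ℝ⁴.
Put the 4×5 matrix [b₁|b₂|b₃|b₄|b₅] into echelon form.
There are 4 pivot columns, so rank = 4.
(With 5 elements in a 4-dimensional space the rank is at most 4.)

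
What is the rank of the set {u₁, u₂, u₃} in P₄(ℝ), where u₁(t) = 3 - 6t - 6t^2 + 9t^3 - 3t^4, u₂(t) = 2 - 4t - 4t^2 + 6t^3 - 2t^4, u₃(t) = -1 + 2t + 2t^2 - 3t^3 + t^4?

rank 1

Represent each element by its coordinate vector in ℝ⁵.
Apply Gaussian elimination to the matrix whose rows are u₁, u₂, u₃.
Reduction leaves 1 leading entry, giving rank 1.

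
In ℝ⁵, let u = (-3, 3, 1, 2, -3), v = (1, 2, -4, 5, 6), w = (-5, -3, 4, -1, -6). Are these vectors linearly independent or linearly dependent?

Place the vectors as rows of a 3×5 matrix and reduce to echelon form.
The reduction yields 3 nonzero rows, so the rank is 3.
Since rank = 3 (the number of vectors), the set is linearly independent.

linearly independent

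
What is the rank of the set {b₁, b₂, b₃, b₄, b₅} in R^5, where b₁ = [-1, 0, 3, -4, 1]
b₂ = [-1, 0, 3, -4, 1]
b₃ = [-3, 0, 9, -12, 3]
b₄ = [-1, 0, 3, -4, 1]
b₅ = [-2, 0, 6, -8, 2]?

rank 1

Put the 5×5 matrix [b₁|b₂|b₃|b₄|b₅] into echelon form.
Reduction leaves 1 leading entry, giving rank 1.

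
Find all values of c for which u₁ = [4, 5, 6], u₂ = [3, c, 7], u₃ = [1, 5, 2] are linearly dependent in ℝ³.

The vectors are dependent exactly when the determinant of the matrix with rows u₁, u₂, u₃ vanishes.
The determinant works out to 2*c - 45.
Solving 2*c - 45 = 0 yields c = 45/2.

c = 45/2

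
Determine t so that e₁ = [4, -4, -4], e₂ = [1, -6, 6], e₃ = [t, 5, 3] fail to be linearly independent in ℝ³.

t = -25/6

The vectors are dependent exactly when the determinant of the matrix with rows e₁, e₂, e₃ vanishes.
The determinant works out to -48*t - 200.
This vanishes exactly when t = -25/6.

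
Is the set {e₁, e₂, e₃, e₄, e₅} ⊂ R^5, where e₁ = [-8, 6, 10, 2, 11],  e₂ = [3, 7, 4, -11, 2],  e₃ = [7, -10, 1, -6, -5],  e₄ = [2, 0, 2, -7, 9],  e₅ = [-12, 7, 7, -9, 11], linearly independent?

Row-reduce the matrix whose columns are e₁, e₂, e₃, e₄, e₅.
The reduction yields 5 nonzero rows, so the rank is 5.
Since rank = 5 (the number of vectors), the set is linearly independent.

linearly independent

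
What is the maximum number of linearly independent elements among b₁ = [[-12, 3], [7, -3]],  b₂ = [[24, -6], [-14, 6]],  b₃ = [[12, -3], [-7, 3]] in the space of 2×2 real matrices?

1

Use coordinates relative to {E₁₁, E₁₂, E₂₁, E₂₂}.
Put the 4×3 matrix [b₁|b₂|b₃] into echelon form.
The echelon form has 1 nonzero row, so the rank is 1.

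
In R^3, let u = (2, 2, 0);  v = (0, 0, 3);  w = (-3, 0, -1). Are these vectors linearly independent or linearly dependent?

linearly independent

Row-reduce the matrix whose columns are u, v, w.
The reduction yields 3 nonzero rows, so the rank is 3.
Since rank = 3 (the number of vectors), the set is linearly independent.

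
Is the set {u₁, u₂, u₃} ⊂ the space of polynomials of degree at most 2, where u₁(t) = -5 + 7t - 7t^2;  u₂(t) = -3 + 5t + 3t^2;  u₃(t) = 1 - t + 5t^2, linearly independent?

linearly dependent

Write each element as a coordinate vector in ℝ³ using {1, t, t^2}.
Row-reduce the matrix whose columns are u₁, u₂, u₃.
The reduction yields 2 nonzero rows, so the rank is 2.
Since rank 2 < 3, the set is linearly dependent.
Indeed u₁ - u₂ + 2u₃ = 0.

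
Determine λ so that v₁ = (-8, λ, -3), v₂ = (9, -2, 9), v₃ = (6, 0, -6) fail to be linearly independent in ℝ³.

λ = 11/9

Place the vectors as rows of a 3×3 matrix; dependence ⇔ determinant zero.
The determinant works out to 108*λ - 132.
This vanishes exactly when λ = 11/9.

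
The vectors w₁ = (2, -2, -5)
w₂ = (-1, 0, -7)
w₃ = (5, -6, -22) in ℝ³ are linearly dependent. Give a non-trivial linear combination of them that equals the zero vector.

Set up α₁w₁ + … + α₃w₃ = 0 and solve the homogeneous system.
A generator of the null space is (3, 1, -1).

3w₁ + w₂ - w₃ = 0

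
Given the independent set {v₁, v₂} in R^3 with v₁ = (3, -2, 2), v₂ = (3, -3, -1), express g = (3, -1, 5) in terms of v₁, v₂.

Solve the system with v₁, v₂ as columns and g as the right-hand side.
Back-substitution yields (c₁, c₂) = (2, -1).

g = 2v₁ - v₂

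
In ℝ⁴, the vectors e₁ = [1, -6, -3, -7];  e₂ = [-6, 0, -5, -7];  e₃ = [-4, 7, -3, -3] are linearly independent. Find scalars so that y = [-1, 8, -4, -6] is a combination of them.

Since e₁, e₂, e₃ are independent, the coefficients expressing y are uniquely determined by a linear system.
Back-substitution yields (c₁, c₂, c₃) = (1, -1, 2).

y = e₁ - e₂ + 2e₃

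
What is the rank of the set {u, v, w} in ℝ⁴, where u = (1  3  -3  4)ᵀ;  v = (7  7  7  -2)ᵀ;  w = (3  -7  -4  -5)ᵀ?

rank 3

Form the matrix with u, v, w as columns and reduce.
There are 3 pivot columns, so rank = 3.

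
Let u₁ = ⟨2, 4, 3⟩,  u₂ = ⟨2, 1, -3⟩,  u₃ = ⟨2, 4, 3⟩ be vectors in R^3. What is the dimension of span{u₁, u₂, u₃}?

dim = 2

Row-reduce the 3×3 matrix with these as rows.
There are 2 pivot columns, so rank = 2.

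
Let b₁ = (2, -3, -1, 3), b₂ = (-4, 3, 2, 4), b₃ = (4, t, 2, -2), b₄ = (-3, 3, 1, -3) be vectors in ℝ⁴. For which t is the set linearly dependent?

t = 24/5

The vectors are dependent exactly when the determinant of the matrix with rows b₁, b₂, b₃, b₄ vanishes.
The determinant works out to 48 - 10*t.
Solving 48 - 10*t = 0 yields t = 24/5.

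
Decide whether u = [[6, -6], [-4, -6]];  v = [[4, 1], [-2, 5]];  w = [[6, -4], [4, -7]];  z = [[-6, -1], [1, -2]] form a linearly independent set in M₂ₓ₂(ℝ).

Take coordinates with respect to the standard basis {E₁₁, E₁₂, E₂₁, E₂₂}.
Place the vectors as rows of a 4×4 matrix and reduce to echelon form.
The reduction yields 4 nonzero rows, so the rank is 4.
Since rank = 4 (the number of vectors), the set is linearly independent.

linearly independent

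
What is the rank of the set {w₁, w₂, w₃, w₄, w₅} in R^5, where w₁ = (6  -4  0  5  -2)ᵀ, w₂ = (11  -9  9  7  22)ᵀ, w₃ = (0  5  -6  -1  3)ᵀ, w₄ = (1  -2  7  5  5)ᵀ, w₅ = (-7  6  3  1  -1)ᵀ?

4

Row-reduce the 5×5 matrix with these as rows.
Reduction leaves 4 leading entries, giving rank 4.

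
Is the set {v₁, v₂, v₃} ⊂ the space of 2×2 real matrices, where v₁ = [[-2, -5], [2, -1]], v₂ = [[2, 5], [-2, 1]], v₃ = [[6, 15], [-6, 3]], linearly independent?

Write each element as a coordinate vector in ℝ⁴ using {E₁₁, E₁₂, E₂₁, E₂₂}.
Row-reduce the matrix whose columns are v₁, v₂, v₃.
The reduction yields 1 nonzero row, so the rank is 1.
Since rank 1 < 3, the set is linearly dependent.
Indeed v₁ + v₂ = 0.

linearly dependent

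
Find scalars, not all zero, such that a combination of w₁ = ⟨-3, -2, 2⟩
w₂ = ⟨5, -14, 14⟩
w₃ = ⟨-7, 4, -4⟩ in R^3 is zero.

Solve the homogeneous system with w₁, w₂, w₃ as columns by row-reducing the coefficient matrix.
A generator of the null space is (3, -1, -2).

3w₁ - w₂ - 2w₃ = 0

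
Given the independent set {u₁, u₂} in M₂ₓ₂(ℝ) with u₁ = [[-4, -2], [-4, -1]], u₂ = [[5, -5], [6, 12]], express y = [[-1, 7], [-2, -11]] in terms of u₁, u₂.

Take coordinate vectors relative to {E₁₁, E₁₂, E₂₁, E₂₂}.
Set up the augmented matrix [u₁ | u₂ | y] and row-reduce.
Back-substitution yields (a₁, a₂) = (-1, -1).

y = -u₁ - u₂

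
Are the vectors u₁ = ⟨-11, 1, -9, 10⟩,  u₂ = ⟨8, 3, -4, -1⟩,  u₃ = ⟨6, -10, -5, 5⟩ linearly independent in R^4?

Place the vectors as rows of a 3×4 matrix and reduce to echelon form.
The reduction yields 3 nonzero rows, so the rank is 3.
Since rank = 3 (the number of vectors), the set is linearly independent.

linearly independent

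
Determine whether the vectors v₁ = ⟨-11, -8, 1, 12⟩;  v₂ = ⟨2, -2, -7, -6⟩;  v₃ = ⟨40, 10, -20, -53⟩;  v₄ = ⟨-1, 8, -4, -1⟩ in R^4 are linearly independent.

Form the 4×4 matrix with these as columns; its determinant is 0.
A zero determinant means the columns are linearly dependent.
Indeed 3v₁ - 3v₂ + v₃ + v₄ = 0.

linearly dependent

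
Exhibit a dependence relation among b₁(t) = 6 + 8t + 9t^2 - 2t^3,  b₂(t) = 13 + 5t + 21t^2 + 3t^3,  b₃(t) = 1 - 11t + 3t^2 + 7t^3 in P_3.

2b₁ - b₂ + b₃ = 0

Take coordinates with respect to {1, t, …, t^3}.
Row-reduce the matrix with b₁, b₂, b₃ as columns; the null space gives the coefficients.
The free variable yields coefficients (2, -1, 1) (any nonzero multiple also works).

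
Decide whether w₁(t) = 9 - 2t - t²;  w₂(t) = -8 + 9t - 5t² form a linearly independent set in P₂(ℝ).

Take coordinates with respect to the standard basis {1, t, t²}.
Place the vectors as rows of a 2×3 matrix and reduce to echelon form.
The reduction yields 2 nonzero rows, so the rank is 2.
Since rank = 2 (the number of vectors), the set is linearly independent.

linearly independent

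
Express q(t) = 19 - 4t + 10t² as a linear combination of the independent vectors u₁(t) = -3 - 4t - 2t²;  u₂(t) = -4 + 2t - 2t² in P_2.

Identify each element with its coordinate vector in ℝ³ via {1, t, t²}.
Solve the system with u₁, u₂ as columns and q as the right-hand side.
The system has the unique solution (c₁, c₂) = (-1, -4).

q = -u₁ - 4u₂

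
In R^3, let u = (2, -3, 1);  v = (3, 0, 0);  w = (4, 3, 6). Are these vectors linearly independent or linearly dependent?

linearly independent

Row-reduce the matrix whose columns are u, v, w.
The reduction yields 3 nonzero rows, so the rank is 3.
Since rank = 3 (the number of vectors), the set is linearly independent.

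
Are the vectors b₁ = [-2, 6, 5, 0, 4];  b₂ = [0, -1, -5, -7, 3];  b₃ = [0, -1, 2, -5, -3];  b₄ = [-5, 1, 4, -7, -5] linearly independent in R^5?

linearly independent

Place the vectors as rows of a 4×5 matrix and reduce to echelon form.
The reduction yields 4 nonzero rows, so the rank is 4.
Since rank = 4 (the number of vectors), the set is linearly independent.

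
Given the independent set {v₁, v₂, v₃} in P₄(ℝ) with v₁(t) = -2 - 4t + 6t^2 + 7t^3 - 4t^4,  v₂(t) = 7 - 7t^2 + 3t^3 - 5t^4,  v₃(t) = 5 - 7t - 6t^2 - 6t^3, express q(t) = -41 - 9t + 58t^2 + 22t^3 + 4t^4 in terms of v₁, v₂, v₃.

q = 4v₁ - 4v₂ - v₃

Identify each element with its coordinate vector in ℝ⁵ via {1, t, …, t^4}.
Solve the system with v₁, v₂, v₃ as columns and q as the right-hand side.
Back-substitution yields (c₁, c₂, c₃) = (4, -4, -1).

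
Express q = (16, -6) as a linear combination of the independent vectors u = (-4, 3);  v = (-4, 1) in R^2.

Solve the system with u, v as columns and q as the right-hand side.
Back-substitution yields (a₁, a₂) = (-1, -3).

q = -u - 3v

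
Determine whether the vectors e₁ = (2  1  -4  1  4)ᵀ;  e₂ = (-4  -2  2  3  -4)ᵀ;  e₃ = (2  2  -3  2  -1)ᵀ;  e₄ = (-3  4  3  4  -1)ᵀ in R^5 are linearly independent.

Row-reduce the matrix whose columns are e₁, e₂, e₃, e₄.
The reduction yields 4 nonzero rows, so the rank is 4.
Since rank = 4 (the number of vectors), the set is linearly independent.

linearly independent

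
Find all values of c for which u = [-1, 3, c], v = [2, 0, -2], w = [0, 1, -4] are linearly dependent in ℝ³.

c = -11

The vectors are dependent exactly when the determinant of the matrix with rows u, v, w vanishes.
Cofactor expansion gives det = 2*c + 22.
This vanishes exactly when c = -11.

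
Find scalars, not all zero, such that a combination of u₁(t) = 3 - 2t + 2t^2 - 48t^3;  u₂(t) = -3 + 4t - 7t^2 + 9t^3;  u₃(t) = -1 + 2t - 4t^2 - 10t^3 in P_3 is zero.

u₁ + 2u₂ - 3u₃ = 0

Take coordinates with respect to {1, t, …, t^3}.
Row-reduce the matrix with u₁, u₂, u₃ as columns; the null space gives the coefficients.
A generator of the null space is (1, 2, -3).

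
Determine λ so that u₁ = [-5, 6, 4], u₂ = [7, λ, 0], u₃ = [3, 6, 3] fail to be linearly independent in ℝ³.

Dependence holds iff the 3×3 matrix [u₁ u₂ u₃] is singular.
Expanding, det = 42 - 27*λ.
Setting this to zero gives λ = 14/9.

λ = 14/9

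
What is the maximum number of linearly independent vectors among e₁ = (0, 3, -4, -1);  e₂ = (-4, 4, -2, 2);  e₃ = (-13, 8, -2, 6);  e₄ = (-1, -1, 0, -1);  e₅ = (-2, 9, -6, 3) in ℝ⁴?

Row-reduce the 5×4 matrix with these as rows.
The echelon form has 3 nonzero rows, so the rank is 3.
(With 5 elements in a 4-dimensional space the rank is at most 4.)

3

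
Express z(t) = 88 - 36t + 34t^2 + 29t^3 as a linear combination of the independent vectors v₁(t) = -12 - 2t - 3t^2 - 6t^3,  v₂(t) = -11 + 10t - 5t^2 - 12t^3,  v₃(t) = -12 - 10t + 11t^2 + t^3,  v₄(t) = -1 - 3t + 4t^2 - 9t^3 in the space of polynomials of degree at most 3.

z = -3v₁ - 4v₂ - v₃ + 4v₄

Work in coordinates with respect to the standard basis {1, t, …, t^3}.
Set up the augmented matrix [v₁ | v₂ | v₃ | v₄ | z] and row-reduce.
Back-substitution yields (a₁, …, a₄) = (-3, -4, -1, 4).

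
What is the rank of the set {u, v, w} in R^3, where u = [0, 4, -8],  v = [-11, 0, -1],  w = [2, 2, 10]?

3

Row-reduce the 3×3 matrix with these as rows.
The echelon form has 3 nonzero rows, so the rank is 3.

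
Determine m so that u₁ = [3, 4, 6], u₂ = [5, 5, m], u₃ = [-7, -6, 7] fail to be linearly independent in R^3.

m = -1/2

The set is linearly dependent precisely when det[u₁; u₂; u₃] = 0.
Cofactor expansion gives det = -10*m - 5.
This vanishes exactly when m = -1/2.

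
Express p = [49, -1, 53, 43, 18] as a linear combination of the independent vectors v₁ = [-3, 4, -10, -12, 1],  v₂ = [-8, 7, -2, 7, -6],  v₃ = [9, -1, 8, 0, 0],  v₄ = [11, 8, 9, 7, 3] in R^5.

Write p = a₁v₁ + … + a₄v₄ and equate components.
The system has the unique solution (a₁, …, a₄) = (-3, -2, -1, 3).

p = -3v₁ - 2v₂ - v₃ + 3v₄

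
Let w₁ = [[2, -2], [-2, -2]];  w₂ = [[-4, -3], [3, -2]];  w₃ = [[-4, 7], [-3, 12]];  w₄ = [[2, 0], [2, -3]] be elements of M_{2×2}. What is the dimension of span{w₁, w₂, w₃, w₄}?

Pass to coordinate vectors with respect to the basis {E₁₁, E₁₂, E₂₁, E₂₂}.
Apply Gaussian elimination to the matrix whose rows are w₁, w₂, w₃, w₄.
The echelon form has 3 nonzero rows, so the rank is 3.

3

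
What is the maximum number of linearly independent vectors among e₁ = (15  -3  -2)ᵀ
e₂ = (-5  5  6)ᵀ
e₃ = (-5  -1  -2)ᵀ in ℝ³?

2

Form the matrix with e₁, e₂, e₃ as columns and reduce.
The echelon form has 2 nonzero rows, so the rank is 2.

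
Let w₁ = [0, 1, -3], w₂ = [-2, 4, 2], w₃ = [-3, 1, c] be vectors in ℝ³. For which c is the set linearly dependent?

The vectors are dependent exactly when the determinant of the matrix with rows w₁, w₂, w₃ vanishes.
Cofactor expansion gives det = 2*c - 36.
Setting this to zero gives c = 18.

c = 18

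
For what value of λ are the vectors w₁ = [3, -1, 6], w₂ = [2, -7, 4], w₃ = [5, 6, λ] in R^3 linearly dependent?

Dependence holds iff the 3×3 matrix [w₁ w₂ w₃] is singular.
The determinant works out to 190 - 19*λ.
Setting this to zero gives λ = 10.

λ = 10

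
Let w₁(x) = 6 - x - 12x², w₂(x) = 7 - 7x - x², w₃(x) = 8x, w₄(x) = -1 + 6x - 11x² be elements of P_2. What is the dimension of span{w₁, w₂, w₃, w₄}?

3

Represent each element by its coordinate vector in ℝ³.
Apply Gaussian elimination to the matrix whose rows are w₁, w₂, w₃, w₄.
Exactly 3 pivots survive; hence the rank is 3.
(With 4 elements in a 3-dimensional space the rank is at most 3.)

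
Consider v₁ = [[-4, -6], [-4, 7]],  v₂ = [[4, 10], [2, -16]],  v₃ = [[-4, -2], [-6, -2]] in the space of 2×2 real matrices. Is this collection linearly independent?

linearly dependent

Take coordinates with respect to the standard basis {E₁₁, E₁₂, E₂₁, E₂₂}.
Place the vectors as rows of a 3×4 matrix and reduce to echelon form.
The reduction yields 2 nonzero rows, so the rank is 2.
Since rank 2 < 3, the set is linearly dependent.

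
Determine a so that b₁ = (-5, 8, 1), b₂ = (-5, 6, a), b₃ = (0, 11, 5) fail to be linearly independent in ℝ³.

Place the vectors as rows of a 3×3 matrix; dependence ⇔ determinant zero.
The determinant works out to 55*a - 5.
This vanishes exactly when a = 1/11.

a = 1/11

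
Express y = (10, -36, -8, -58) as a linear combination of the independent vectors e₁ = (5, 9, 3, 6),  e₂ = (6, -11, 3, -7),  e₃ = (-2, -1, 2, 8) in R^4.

y = -2e₁ + 2e₂ - 4e₃

Since e₁, e₂, e₃ are independent, the coefficients expressing y are uniquely determined by a linear system.
The system has the unique solution (α₁, α₂, α₃) = (-2, 2, -4).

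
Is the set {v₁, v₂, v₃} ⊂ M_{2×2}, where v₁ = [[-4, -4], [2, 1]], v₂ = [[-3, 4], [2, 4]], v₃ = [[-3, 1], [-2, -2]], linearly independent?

linearly independent

Take coordinates with respect to the standard basis {E₁₁, E₁₂, E₂₁, E₂₂}.
Row-reduce the matrix whose columns are v₁, v₂, v₃.
The reduction yields 3 nonzero rows, so the rank is 3.
Since rank = 3 (the number of vectors), the set is linearly independent.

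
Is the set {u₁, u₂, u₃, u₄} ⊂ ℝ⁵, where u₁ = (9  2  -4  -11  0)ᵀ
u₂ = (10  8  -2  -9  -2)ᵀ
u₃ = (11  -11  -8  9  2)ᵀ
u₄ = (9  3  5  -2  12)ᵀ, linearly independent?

linearly independent

Row-reduce the matrix whose columns are u₁, u₂, u₃, u₄.
The reduction yields 4 nonzero rows, so the rank is 4.
Since rank = 4 (the number of vectors), the set is linearly independent.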